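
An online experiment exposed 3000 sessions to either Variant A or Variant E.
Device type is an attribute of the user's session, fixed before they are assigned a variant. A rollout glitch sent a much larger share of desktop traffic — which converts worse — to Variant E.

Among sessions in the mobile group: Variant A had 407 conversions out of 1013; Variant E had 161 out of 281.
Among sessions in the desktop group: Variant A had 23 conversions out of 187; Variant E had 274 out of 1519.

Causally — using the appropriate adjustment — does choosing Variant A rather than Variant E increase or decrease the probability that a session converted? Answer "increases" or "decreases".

Variant E is higher inside every device type stratum but Variant A is higher in aggregate. Whether to stratify depends on how device type relates to the variant.
Since device type is a pre-existing factor (not a product of the variant) and it affects the outcome on its own, it is a confounder. The stratified rates, not the pooled rate, identify the causal effect.
Within each level — mobile: 40.2% vs 57.3%; desktop: 12.3% vs 18.0% — Variant E is higher every time.

decreases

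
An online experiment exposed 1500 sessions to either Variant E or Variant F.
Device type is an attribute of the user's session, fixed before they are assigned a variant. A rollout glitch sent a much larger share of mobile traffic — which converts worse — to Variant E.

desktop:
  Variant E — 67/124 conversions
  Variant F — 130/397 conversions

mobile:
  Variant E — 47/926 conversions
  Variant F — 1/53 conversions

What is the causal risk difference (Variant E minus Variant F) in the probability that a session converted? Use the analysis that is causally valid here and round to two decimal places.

+0.09

Variant E is higher inside every device type stratum but Variant F is higher in aggregate. Whether to stratify depends on how device type relates to the variant.
Device type satisfies the back-door criterion: it is not a descendant of the variant, and it blocks the spurious path from variant to outcome. Adjusting for it (i.e., using the within-device type rates) gives the causal effect.
Adjusting over the population distribution of device type: 0.347·(0.540−0.327) + 0.653·(0.051−0.019) = +0.095.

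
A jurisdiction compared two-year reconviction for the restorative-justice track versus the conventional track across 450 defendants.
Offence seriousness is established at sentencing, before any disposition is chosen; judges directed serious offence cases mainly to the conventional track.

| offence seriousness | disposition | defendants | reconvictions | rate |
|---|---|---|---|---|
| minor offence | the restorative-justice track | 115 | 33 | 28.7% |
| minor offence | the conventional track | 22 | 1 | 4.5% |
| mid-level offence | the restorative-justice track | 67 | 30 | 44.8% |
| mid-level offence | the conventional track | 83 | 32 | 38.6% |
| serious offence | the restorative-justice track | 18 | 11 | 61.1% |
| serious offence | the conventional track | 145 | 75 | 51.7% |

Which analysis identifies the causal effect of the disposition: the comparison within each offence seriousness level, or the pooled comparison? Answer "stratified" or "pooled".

stratified

the conventional track is lower inside every offence seriousness stratum but the restorative-justice track is lower in aggregate. Whether to stratify depends on how offence seriousness relates to the disposition.
Offence seriousness satisfies the back-door criterion: it is not a descendant of the disposition, and it blocks the spurious path from disposition to outcome. Adjusting for it (i.e., using the within-offence seriousness rates) gives the causal effect.
Within each level — minor offence: 28.7% vs 4.5%; mid-level offence: 44.8% vs 38.6%; serious offence: 61.1% vs 51.7% — the conventional track is lower every time.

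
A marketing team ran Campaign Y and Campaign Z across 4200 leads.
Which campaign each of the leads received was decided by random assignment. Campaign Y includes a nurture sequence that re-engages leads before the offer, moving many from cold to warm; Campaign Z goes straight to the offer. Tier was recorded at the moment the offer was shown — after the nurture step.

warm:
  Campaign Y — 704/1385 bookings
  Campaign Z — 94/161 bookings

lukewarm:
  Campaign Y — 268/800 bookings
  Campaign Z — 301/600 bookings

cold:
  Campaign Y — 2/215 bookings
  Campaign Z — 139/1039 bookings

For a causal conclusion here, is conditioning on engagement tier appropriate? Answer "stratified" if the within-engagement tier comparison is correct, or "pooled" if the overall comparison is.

Campaign Z is higher inside every engagement tier stratum but Campaign Y is higher in aggregate. Whether to stratify depends on how engagement tier relates to the campaign.
Engagement tier here is a post-treatment variable shaped by the campaign; conditioning on it would introduce bias rather than remove it. The overall comparison is the causal one.
Pooled: Campaign Y 40.6% vs Campaign Z 29.7%; Campaign Y is higher overall.

pooled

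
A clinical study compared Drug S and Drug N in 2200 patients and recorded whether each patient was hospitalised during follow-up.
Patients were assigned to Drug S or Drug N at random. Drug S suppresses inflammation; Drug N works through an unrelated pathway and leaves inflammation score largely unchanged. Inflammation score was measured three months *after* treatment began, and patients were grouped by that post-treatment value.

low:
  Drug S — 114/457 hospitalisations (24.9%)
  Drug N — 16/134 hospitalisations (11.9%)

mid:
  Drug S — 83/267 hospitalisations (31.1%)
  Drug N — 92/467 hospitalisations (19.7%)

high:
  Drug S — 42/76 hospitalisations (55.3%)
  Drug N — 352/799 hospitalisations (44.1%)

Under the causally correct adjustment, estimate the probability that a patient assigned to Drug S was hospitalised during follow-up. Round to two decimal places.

Within every inflammation score level Drug N has the lower rate, yet pooled Drug S does — Simpson's reversal.
Inflammation score is recorded after the drug and is itself shifted by it — it sits on the causal path from drug to outcome. Conditioning on a mediator would strip out part of the effect we want; the pooled comparison gives the total causal effect.
So P(outcome | do(Drug S)) is just the pooled rate for Drug S: 239/800 = 0.299.

0.30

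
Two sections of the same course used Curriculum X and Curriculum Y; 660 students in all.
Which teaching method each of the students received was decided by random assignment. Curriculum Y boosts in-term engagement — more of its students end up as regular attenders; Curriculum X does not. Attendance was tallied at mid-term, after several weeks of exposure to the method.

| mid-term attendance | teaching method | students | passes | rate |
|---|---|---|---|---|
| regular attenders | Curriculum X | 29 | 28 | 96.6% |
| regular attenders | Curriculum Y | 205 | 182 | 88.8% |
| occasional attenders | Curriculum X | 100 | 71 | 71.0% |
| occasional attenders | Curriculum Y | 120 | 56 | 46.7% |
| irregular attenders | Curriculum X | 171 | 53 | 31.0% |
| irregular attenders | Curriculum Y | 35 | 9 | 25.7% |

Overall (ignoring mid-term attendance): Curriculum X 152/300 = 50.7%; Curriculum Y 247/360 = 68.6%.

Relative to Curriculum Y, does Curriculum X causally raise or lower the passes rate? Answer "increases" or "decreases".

decreases

Curriculum X is higher inside every mid-term attendance stratum but Curriculum Y is higher in aggregate. Whether to stratify depends on how mid-term attendance relates to the teaching method.
Mid-term attendance is downstream of the teaching method. One should not condition on a consequence of treatment, so the overall rates are the right comparison.
Pooled: Curriculum X 50.7% vs Curriculum Y 68.6%; Curriculum Y is higher overall.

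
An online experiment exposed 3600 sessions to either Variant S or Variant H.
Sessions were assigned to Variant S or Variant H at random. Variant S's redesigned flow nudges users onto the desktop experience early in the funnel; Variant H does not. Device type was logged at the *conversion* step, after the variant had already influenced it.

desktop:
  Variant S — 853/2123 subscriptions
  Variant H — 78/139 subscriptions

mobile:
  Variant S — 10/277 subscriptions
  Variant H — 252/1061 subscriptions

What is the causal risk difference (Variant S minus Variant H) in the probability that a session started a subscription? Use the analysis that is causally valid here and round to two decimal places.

+0.08

Because the variant influences device type, device type is a post-treatment mediator, not a confounder. Stratifying on it would bias the estimate; the causal effect is the crude pooled difference.
The causal difference is the pooled difference: 0.360 − 0.275 = +0.085.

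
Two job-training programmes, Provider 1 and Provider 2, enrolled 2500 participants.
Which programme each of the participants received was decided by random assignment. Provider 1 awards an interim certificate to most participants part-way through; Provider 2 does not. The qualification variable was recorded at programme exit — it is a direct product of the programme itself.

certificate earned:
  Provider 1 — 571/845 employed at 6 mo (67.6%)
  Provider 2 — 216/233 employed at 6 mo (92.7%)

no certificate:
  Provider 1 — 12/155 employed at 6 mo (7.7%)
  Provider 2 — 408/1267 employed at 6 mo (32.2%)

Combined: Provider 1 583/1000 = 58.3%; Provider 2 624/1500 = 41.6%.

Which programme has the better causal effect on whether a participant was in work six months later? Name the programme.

The distribution of qualification attained during the programme is itself part of what the programme does — it is an intermediate outcome. Holding it fixed would remove that part of the effect; the total effect is the pooled difference.
Pooled: Provider 1 58.3% vs Provider 2 41.6%; Provider 1 is higher overall.

Provider 1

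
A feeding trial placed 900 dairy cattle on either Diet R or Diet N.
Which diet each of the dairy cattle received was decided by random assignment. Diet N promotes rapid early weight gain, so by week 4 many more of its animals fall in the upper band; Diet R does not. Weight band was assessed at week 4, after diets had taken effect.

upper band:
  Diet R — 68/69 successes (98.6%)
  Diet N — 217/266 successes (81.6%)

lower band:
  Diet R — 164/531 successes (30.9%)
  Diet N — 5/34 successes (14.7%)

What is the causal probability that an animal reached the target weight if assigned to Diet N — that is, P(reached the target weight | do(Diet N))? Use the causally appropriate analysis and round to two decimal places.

Week-4 weight band is recorded after the diet and is itself shifted by it — it sits on the causal path from diet to outcome. Conditioning on a mediator would strip out part of the effect we want; the pooled comparison gives the total causal effect.
So P(outcome | do(Diet N)) is just the pooled rate for Diet N: 222/300 = 0.740.

0.74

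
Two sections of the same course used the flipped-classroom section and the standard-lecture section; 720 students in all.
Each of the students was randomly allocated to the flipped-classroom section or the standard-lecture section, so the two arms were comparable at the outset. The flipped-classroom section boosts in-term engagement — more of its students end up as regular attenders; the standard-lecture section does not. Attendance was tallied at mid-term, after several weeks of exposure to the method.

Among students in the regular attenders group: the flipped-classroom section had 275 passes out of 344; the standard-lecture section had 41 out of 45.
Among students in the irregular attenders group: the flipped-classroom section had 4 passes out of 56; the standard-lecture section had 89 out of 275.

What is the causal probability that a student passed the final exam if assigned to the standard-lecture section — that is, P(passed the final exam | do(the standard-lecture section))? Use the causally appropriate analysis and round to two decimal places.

The mid-term attendance-specific comparison favours the standard-lecture section throughout, but the pooled figures favour the flipped-classroom section. The question is whether to condition on mid-term attendance.
The distribution of mid-term attendance is itself part of what the teaching method does — it is an intermediate outcome. Holding it fixed would remove that part of the effect; the total effect is the pooled difference.
So P(outcome | do(the standard-lecture section)) is just the pooled rate for the standard-lecture section: 130/320 = 0.406.

0.41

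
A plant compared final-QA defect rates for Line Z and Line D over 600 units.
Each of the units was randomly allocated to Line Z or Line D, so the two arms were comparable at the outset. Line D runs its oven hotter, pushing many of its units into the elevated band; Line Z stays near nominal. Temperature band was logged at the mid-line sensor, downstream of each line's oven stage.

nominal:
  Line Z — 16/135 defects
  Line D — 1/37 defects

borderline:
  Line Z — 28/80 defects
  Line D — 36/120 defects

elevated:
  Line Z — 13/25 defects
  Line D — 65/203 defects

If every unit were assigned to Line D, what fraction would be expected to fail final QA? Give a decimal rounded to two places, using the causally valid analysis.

Because the line influences in-process temperature band, in-process temperature band is a post-treatment mediator, not a confounder. Stratifying on it would bias the estimate; the causal effect is the crude pooled difference.
So P(outcome | do(Line D)) is just the pooled rate for Line D: 102/360 = 0.283.

0.28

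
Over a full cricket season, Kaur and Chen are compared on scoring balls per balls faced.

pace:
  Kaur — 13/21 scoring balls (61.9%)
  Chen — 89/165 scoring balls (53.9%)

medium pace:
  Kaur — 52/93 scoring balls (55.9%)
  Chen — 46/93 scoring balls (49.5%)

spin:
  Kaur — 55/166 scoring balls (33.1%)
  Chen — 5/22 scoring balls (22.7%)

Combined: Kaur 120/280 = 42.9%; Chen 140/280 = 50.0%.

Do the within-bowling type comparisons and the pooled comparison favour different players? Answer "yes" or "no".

Within each bowling type level (pace 61.9% vs 53.9%; medium pace 55.9% vs 49.5%; spin 33.1% vs 22.7%), Kaur has the higher rate every time. Pooled: 42.9% vs 50.0% — Chen has the higher rate overall. The two comparisons disagree.

yes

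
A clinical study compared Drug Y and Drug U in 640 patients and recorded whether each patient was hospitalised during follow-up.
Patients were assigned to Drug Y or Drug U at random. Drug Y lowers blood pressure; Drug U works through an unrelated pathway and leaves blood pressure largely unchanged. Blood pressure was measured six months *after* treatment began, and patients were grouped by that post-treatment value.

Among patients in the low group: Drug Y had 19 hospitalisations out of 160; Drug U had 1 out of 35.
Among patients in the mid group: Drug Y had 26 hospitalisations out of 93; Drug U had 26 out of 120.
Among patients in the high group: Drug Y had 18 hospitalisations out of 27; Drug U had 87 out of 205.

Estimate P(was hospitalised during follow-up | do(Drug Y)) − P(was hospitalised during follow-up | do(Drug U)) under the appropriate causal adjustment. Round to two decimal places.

Blood pressure is recorded after the drug and is itself shifted by it — it sits on the causal path from drug to outcome. Conditioning on a mediator would strip out part of the effect we want; the pooled comparison gives the total causal effect.
The causal difference is the pooled difference: 0.225 − 0.317 = -0.092.

-0.09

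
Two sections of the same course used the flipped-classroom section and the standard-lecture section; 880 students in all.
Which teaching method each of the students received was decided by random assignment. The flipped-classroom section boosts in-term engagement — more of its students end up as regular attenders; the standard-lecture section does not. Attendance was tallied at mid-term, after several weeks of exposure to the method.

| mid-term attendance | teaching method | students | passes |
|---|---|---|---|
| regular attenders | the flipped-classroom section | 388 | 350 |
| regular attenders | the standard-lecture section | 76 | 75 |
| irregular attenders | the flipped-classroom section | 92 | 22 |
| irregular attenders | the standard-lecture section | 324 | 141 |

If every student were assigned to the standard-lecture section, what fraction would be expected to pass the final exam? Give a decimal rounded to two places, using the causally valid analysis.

0.54

The stratified and pooled comparisons disagree (the standard-lecture section wins within each mid-term attendance; the flipped-classroom section wins overall), so the answer turns on the causal role of mid-term attendance.
Stratifying would compare teaching methods among students the teaching methods themselves sorted into mid-term attendance groups — a form of selection on an intermediate. The unconditioned pooled rates give the total causal effect.
So P(outcome | do(the standard-lecture section)) is just the pooled rate for the standard-lecture section: 216/400 = 0.540.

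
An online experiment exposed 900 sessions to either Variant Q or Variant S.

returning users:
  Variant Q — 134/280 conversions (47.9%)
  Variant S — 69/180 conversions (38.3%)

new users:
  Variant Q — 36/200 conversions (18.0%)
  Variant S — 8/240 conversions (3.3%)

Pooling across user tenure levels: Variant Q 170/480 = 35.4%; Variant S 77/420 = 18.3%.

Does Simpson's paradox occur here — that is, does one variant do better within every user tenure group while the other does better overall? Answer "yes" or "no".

Within each user tenure level (returning users 47.9% vs 38.3%; new users 18.0% vs 3.3%), Variant Q has the higher rate every time. Pooled: 35.4% vs 18.3% — Variant Q has the higher rate overall. They agree.

no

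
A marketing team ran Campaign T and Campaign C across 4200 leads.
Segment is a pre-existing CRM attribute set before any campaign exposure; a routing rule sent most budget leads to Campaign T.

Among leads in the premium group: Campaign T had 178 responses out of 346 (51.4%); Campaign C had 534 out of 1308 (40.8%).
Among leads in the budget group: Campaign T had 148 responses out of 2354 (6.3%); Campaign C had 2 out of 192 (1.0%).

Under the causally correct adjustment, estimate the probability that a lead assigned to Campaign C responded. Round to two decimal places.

0.17

The imbalance in customer segment arose from how leads were allocated, not from anything the campaign did; and customer segment independently affects the outcome. The pooled gap is confounded — condition on customer segment.
Standardising Campaign C to the population customer segment mix: 0.394·534/1308 + 0.606·2/192 = 0.167.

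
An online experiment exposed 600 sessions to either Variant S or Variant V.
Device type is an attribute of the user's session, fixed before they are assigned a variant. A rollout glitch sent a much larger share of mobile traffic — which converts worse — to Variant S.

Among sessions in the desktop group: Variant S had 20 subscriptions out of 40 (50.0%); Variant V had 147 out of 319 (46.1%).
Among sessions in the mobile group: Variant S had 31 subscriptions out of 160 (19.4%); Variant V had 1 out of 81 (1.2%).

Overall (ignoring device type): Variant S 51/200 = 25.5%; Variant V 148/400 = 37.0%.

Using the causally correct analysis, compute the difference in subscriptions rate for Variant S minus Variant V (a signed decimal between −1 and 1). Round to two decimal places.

Here device type is a common cause — it drives both which variant a case falls under and the outcome. The crude comparison mixes populations; the stratum-specific rates are the causally relevant ones.
Adjusting over the population distribution of device type: 0.598·(0.500−0.461) + 0.402·(0.194−0.012) = +0.096.

+0.10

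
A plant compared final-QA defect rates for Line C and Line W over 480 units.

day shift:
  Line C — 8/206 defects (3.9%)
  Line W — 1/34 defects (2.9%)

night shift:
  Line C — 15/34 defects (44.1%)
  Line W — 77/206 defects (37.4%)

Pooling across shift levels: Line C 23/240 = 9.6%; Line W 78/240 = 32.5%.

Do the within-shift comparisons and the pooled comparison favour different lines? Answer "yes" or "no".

yes

Within each shift level (day shift 3.9% vs 2.9%; night shift 44.1% vs 37.4%), Line W has the lower rate every time. Pooled: 9.6% vs 32.5% — Line C has the lower rate overall. The two comparisons disagree.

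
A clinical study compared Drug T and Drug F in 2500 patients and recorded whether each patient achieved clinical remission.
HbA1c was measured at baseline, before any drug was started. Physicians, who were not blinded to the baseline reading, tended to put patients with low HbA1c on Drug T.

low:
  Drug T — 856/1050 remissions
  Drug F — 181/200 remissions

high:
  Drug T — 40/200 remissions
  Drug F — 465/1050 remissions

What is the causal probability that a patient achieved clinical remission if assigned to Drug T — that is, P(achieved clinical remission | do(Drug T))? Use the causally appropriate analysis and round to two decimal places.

HbA1c is set before the drug has any effect — it is not caused by the drug — and it independently drives the outcome. That makes it a confounder, so the causal comparison is within HbA1c levels.
Standardising Drug T to the population HbA1c mix: 0.500·856/1050 + 0.500·40/200 = 0.508.

0.51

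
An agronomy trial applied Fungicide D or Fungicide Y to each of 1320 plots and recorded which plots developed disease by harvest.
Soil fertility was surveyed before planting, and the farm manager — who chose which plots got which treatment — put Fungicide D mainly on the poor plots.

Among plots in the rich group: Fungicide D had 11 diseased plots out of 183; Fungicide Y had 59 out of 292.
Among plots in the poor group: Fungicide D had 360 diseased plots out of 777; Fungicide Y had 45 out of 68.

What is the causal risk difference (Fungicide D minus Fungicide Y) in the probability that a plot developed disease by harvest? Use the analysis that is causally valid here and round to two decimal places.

-0.18

The stratified and pooled comparisons disagree (Fungicide D wins within each soil fertility; Fungicide Y wins overall), so the answer turns on the causal role of soil fertility.
Here soil fertility is a common cause — it drives both which fungicide a case falls under and the outcome. The crude comparison mixes populations; the stratum-specific rates are the causally relevant ones.
Adjusting over the population distribution of soil fertility: 0.360·(0.060−0.202) + 0.640·(0.463−0.662) = -0.178.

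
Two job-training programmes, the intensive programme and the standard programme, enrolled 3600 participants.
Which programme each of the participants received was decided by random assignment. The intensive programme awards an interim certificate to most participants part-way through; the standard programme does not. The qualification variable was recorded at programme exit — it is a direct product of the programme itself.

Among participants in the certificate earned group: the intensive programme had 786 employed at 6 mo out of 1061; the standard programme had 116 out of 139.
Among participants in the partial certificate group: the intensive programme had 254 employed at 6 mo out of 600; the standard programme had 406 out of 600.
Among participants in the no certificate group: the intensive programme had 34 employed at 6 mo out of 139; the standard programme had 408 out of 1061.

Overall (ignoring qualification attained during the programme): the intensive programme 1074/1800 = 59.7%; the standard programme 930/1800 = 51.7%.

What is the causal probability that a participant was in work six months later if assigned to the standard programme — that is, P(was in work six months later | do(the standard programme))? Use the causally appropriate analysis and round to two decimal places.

the standard programme is higher inside every qualification attained during the programme stratum but the intensive programme is higher in aggregate. Whether to stratify depends on how qualification attained during the programme relates to the programme.
Because the programme influences qualification attained during the programme, qualification attained during the programme is a post-treatment mediator, not a confounder. Stratifying on it would bias the estimate; the causal effect is the crude pooled difference.
So P(outcome | do(the standard programme)) is just the pooled rate for the standard programme: 930/1800 = 0.517.

0.52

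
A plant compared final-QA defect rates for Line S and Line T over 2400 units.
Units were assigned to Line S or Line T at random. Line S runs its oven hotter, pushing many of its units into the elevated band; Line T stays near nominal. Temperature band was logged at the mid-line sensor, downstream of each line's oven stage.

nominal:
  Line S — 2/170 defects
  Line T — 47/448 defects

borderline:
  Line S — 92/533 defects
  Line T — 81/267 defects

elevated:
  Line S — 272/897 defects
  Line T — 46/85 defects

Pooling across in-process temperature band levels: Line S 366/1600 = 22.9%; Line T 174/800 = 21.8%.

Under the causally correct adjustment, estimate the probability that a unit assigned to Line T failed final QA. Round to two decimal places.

0.22

In-process temperature band lies on the pathway line → in-process temperature band → outcome, so adjusting for it blocks the indirect effect. For the total causal effect of line, use the unadjusted pooled rates.
So P(outcome | do(Line T)) is just the pooled rate for Line T: 174/800 = 0.217.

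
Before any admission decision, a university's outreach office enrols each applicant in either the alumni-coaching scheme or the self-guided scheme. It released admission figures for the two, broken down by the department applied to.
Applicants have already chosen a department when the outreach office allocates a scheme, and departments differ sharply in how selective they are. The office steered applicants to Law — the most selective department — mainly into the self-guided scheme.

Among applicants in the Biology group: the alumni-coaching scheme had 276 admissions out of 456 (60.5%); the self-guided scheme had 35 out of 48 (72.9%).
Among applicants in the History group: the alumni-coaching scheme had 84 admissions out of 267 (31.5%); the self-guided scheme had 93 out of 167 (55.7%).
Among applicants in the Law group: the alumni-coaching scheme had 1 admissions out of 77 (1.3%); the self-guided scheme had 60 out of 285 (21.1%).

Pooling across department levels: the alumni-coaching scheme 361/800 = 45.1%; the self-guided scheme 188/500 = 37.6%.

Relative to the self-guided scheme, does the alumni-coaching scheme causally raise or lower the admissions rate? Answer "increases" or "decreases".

Department is set before the outreach scheme has any effect — it is not caused by the outreach scheme — and it independently drives the outcome. That makes it a confounder, so the causal comparison is within department levels.
Within each level — Biology: 60.5% vs 72.9%; History: 31.5% vs 55.7%; Law: 1.3% vs 21.1% — the self-guided scheme is higher every time.

decreases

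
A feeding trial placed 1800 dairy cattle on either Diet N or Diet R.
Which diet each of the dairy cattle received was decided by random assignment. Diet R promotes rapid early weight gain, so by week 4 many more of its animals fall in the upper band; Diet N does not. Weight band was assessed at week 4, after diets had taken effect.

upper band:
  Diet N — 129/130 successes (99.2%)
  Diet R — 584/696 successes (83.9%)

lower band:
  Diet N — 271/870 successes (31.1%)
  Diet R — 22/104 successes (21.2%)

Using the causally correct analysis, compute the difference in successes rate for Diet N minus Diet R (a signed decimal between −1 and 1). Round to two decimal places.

-0.36

Diet N is higher inside every week-4 weight band stratum but Diet R is higher in aggregate. Whether to stratify depends on how week-4 weight band relates to the diet.
Week-4 weight band is recorded after the diet and is itself shifted by it — it sits on the causal path from diet to outcome. Conditioning on a mediator would strip out part of the effect we want; the pooled comparison gives the total causal effect.
The causal difference is the pooled difference: 0.400 − 0.757 = -0.357.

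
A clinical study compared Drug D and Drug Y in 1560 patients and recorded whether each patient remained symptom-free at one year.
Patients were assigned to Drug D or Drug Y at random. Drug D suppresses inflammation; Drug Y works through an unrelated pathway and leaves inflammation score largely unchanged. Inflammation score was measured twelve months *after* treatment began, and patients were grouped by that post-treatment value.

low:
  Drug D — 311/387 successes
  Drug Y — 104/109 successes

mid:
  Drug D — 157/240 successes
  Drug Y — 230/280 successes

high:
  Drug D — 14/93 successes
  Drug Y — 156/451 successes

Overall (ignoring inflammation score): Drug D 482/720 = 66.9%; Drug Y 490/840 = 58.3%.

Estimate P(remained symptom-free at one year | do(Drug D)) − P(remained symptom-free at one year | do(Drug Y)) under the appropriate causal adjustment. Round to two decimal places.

+0.09

Within every inflammation score level Drug Y has the higher rate, yet pooled Drug D does — Simpson's reversal.
Inflammation score lies on the pathway drug → inflammation score → outcome, so adjusting for it blocks the indirect effect. For the total causal effect of drug, use the unadjusted pooled rates.
The causal difference is the pooled difference: 0.669 − 0.583 = +0.086.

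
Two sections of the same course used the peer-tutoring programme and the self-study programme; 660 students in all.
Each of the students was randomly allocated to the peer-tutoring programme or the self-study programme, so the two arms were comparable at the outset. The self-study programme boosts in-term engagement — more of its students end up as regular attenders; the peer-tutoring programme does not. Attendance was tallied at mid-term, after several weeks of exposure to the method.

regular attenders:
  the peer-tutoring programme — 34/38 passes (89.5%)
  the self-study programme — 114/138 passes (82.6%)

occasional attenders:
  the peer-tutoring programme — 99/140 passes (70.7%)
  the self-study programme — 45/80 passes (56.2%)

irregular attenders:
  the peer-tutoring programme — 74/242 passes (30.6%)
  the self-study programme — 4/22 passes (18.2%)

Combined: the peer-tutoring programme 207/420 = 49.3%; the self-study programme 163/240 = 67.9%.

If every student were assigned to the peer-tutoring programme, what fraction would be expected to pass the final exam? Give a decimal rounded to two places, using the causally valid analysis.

0.49

Mid-term attendance lies on the pathway teaching method → mid-term attendance → outcome, so adjusting for it blocks the indirect effect. For the total causal effect of teaching method, use the unadjusted pooled rates.
So P(outcome | do(the peer-tutoring programme)) is just the pooled rate for the peer-tutoring programme: 207/420 = 0.493.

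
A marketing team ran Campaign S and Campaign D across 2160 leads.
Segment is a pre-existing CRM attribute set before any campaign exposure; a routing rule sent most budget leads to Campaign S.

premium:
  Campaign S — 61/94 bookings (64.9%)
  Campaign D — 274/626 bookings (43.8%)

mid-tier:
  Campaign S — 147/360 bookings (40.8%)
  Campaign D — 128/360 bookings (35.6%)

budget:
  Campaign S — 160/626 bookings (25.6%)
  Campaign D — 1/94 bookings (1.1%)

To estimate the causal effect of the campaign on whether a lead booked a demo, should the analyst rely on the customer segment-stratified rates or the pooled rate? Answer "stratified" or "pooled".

Customer segment differs across campaigns for reasons unrelated to any effect of the campaign itself, and it separately predicts the outcome — a classic confounder. We must compare within customer segment levels.
Within each level — premium: 64.9% vs 43.8%; mid-tier: 40.8% vs 35.6%; budget: 25.6% vs 1.1% — Campaign S is higher every time.

stratified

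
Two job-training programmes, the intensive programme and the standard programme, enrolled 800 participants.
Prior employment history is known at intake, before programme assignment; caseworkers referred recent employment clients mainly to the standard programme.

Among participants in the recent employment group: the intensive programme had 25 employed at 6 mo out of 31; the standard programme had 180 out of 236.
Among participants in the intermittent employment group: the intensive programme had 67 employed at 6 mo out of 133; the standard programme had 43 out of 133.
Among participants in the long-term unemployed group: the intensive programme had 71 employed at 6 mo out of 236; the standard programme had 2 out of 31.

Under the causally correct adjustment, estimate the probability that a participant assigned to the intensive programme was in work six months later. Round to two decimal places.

The imbalance in prior employment history arose from how participants were allocated, not from anything the programme did; and prior employment history independently affects the outcome. The pooled gap is confounded — condition on prior employment history.
Standardising the intensive programme to the population prior employment history mix: 0.334·25/31 + 0.333·67/133 + 0.334·71/236 = 0.537.

0.54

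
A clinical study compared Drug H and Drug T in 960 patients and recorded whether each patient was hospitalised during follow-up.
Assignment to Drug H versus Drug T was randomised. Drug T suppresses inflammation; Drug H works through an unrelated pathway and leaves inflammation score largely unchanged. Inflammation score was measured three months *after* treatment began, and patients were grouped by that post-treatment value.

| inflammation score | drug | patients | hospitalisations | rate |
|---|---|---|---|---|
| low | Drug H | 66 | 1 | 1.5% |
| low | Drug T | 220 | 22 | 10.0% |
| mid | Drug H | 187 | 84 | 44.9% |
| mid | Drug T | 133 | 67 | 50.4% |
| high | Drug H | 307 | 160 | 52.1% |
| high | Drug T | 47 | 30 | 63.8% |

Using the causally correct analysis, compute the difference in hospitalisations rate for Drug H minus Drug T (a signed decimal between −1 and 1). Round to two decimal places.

Drug H is lower inside every inflammation score stratum but Drug T is lower in aggregate. Whether to stratify depends on how inflammation score relates to the drug.
Inflammation score is recorded after the drug and is itself shifted by it — it sits on the causal path from drug to outcome. Conditioning on a mediator would strip out part of the effect we want; the pooled comparison gives the total causal effect.
The causal difference is the pooled difference: 0.438 − 0.297 = +0.140.

+0.14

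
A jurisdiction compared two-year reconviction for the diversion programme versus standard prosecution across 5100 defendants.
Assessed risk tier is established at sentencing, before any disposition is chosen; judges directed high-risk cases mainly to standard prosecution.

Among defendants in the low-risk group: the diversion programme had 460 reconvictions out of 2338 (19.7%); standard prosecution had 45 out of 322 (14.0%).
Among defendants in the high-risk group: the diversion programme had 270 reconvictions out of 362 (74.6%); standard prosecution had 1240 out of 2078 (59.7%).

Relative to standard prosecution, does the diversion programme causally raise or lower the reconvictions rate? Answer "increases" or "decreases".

increases

The stratified and pooled comparisons disagree (standard prosecution wins within each assessed risk tier; the diversion programme wins overall), so the answer turns on the causal role of assessed risk tier.
Since assessed risk tier is a pre-existing factor (not a product of the disposition) and it affects the outcome on its own, it is a confounder. The stratified rates, not the pooled rate, identify the causal effect.
Within each level — low-risk: 19.7% vs 14.0%; high-risk: 74.6% vs 59.7% — standard prosecution is lower every time.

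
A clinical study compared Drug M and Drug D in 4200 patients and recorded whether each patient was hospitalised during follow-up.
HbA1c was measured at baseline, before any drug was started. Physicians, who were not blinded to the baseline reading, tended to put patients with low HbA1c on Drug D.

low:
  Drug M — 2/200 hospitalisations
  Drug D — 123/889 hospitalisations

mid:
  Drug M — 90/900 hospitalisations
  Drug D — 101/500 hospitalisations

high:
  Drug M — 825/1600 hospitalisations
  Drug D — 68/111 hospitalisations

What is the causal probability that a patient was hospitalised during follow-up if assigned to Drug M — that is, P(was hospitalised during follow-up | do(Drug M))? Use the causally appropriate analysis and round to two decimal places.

0.25

Within every HbA1c level Drug M has the lower rate, yet pooled Drug D does — Simpson's reversal.
The imbalance in HbA1c arose from how patients were allocated, not from anything the drug did; and HbA1c independently affects the outcome. The pooled gap is confounded — condition on HbA1c.
Standardising Drug M to the population HbA1c mix: 0.259·2/200 + 0.333·90/900 + 0.407·825/1600 = 0.246.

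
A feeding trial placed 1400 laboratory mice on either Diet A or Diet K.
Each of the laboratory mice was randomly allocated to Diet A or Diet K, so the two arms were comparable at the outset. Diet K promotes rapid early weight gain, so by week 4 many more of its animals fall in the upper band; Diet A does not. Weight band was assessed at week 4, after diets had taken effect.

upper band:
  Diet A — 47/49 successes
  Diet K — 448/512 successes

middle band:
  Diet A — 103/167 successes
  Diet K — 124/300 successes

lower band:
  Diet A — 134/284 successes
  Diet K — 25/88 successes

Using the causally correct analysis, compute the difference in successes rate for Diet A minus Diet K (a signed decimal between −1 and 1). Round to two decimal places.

The stratified and pooled comparisons disagree (Diet A wins within each week-4 weight band; Diet K wins overall), so the answer turns on the causal role of week-4 weight band.
Week-4 weight band here is a post-treatment variable shaped by the diet; conditioning on it would introduce bias rather than remove it. The overall comparison is the causal one.
The causal difference is the pooled difference: 0.568 − 0.663 = -0.095.

-0.10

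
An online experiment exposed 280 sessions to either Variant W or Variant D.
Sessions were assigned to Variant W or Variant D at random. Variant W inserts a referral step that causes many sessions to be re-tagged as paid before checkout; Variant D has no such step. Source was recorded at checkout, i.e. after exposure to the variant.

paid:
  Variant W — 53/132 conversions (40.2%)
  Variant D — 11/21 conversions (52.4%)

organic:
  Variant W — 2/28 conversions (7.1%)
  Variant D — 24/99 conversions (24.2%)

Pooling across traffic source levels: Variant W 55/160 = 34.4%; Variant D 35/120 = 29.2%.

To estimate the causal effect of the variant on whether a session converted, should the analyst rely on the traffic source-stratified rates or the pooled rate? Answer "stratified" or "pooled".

pooled

Because the variant influences traffic source, traffic source is a post-treatment mediator, not a confounder. Stratifying on it would bias the estimate; the causal effect is the crude pooled difference.
Pooled: Variant W 34.4% vs Variant D 29.2%; Variant W is higher overall.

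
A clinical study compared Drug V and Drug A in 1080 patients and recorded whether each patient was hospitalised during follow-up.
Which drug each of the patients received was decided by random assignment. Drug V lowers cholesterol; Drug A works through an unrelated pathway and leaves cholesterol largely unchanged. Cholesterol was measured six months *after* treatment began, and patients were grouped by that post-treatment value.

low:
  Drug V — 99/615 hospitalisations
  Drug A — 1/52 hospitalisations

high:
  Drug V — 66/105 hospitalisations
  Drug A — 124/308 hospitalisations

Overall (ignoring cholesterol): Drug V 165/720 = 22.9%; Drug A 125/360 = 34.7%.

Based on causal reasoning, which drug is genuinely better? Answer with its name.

Drug V

Because the drug influences cholesterol, cholesterol is a post-treatment mediator, not a confounder. Stratifying on it would bias the estimate; the causal effect is the crude pooled difference.
Pooled: Drug V 22.9% vs Drug A 34.7%; Drug V is lower overall.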